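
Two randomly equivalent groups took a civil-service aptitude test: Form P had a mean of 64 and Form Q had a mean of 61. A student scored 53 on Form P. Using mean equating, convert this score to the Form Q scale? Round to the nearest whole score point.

50

Mean equating: y = x + (M_Y − M_X) = 53 + (61 − 64) = 50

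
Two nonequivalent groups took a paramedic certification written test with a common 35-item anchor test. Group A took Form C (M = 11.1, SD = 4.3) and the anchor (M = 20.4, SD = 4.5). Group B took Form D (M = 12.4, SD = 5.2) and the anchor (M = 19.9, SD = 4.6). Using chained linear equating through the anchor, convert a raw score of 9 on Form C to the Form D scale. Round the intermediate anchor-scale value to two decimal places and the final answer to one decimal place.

Form C → anchor (Group A): v = (4.5/4.3)(9 − 11.1) + 20.4 = 18.20
anchor → Form D (Group B): y = (5.2/4.6)(18.20 − 19.9) + 12.4 = 10.5

10.5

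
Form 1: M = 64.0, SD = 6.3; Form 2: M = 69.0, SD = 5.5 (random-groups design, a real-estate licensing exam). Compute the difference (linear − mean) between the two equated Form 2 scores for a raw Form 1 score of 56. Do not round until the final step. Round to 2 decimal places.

1.02

Mean-equated: 56 + (69.0 − 64.0) = 61.00
Linear-equated: (5.5/6.3)(56 − 64.0) + 69.0 = 62.016
Difference = 62.016 − 61.00 = 1.02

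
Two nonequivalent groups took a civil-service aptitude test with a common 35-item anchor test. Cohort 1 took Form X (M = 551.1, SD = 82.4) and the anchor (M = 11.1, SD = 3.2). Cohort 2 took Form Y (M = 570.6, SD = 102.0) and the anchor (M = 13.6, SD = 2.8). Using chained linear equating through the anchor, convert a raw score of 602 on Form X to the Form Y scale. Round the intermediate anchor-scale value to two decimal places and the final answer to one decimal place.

Form X → anchor (Cohort 1): v = (3.2/82.4)(602 − 551.1) + 11.1 = 13.08
anchor → Form Y (Cohort 2): y = (102.0/2.8)(13.08 − 13.6) + 570.6 = 551.7

551.7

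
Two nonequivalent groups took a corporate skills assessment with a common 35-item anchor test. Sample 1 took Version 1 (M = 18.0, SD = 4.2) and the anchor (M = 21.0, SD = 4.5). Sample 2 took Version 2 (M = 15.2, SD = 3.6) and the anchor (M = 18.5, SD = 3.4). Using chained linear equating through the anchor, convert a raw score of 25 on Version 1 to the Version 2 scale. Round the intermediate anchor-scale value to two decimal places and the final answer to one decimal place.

25.8

Version 1 → anchor (Sample 1): v = (4.5/4.2)(25 − 18.0) + 21.0 = 28.50
anchor → Version 2 (Sample 2): y = (3.6/3.4)(28.50 − 18.5) + 15.2 = 25.8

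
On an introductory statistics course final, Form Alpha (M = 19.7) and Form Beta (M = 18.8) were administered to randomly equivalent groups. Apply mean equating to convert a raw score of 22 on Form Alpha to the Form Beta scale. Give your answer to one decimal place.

21.1

Mean equating: y = x + (M_Y − M_X) = 22 + (18.8 − 19.7) = 21.1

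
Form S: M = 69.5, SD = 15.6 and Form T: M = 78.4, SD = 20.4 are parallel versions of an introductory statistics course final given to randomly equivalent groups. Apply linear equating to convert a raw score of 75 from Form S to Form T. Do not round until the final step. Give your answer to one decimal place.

Linear equating: y = (SD_Y/SD_X)(x − M_X) + M_Y
y = (20.4/15.6)(75 − 69.5) + 78.4
y = 1.307692 × 5.5 + 78.4 = 7.1923 + 78.4 = 85.6

85.6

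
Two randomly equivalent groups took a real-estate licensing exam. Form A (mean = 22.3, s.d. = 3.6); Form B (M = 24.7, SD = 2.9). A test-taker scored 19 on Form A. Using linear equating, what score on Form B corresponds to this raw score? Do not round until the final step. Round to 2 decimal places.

Linear equating: y = (SD_Y/SD_X)(x − M_X) + M_Y
y = (2.9/3.6)(19 − 22.3) + 24.7
y = 0.805556 × -3.3 + 24.7 = -2.6583 + 24.7 = 22.04

22.04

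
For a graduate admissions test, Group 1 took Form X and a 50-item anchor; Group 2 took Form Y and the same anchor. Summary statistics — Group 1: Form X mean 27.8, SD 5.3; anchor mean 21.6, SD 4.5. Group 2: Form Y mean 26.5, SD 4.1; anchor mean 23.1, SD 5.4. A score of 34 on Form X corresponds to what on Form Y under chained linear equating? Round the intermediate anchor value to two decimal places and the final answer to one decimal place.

Form X → anchor (Group 1): v = (4.5/5.3)(34 − 27.8) + 21.6 = 26.86
anchor → Form Y (Group 2): y = (4.1/5.4)(26.86 − 23.1) + 26.5 = 29.4

29.4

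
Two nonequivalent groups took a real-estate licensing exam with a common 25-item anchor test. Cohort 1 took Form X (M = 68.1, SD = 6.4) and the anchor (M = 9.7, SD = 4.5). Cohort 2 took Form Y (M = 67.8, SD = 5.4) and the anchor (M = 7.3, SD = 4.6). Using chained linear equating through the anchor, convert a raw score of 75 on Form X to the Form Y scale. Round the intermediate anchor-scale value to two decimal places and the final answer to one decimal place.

76.3

Form X → anchor (Cohort 1): v = (4.5/6.4)(75 − 68.1) + 9.7 = 14.55
anchor → Form Y (Cohort 2): y = (5.4/4.6)(14.55 − 7.3) + 67.8 = 76.3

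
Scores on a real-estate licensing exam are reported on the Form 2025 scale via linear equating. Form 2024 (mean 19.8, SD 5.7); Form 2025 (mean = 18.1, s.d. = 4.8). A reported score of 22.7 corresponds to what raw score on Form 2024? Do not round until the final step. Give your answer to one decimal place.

25.3

Invert y = (SD_Y/SD_X)(x − M_X) + M_Y:
x = (SD_X/SD_Y)(y − M_Y) + M_X = (5.7/4.8)(22.7 − 18.1) + 19.8
x = 1.187500 × 4.600 + 19.8 = 25.3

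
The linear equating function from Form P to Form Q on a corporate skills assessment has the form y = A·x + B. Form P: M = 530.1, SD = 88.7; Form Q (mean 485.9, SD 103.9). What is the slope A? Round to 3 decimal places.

1.171

A = SD_Y / SD_X = 103.9 / 88.7 = 1.171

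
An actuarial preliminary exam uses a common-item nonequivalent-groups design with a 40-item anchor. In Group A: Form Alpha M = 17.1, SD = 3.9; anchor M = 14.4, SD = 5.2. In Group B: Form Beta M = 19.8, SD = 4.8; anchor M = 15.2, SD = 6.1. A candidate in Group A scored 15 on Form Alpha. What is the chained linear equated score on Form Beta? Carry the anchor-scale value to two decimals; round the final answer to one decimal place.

Form Alpha → anchor (Group A): v = (5.2/3.9)(15 − 17.1) + 14.4 = 11.60
anchor → Form Beta (Group B): y = (4.8/6.1)(11.60 − 15.2) + 19.8 = 17.0

17.0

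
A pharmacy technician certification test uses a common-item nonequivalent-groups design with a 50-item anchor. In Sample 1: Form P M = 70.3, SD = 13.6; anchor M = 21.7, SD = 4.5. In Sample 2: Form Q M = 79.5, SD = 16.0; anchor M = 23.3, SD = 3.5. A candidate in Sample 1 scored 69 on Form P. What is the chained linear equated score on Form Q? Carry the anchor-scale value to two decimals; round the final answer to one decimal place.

Form P → anchor (Sample 1): v = (4.5/13.6)(69 − 70.3) + 21.7 = 21.27
anchor → Form Q (Sample 2): y = (16.0/3.5)(21.27 − 23.3) + 79.5 = 70.2

70.2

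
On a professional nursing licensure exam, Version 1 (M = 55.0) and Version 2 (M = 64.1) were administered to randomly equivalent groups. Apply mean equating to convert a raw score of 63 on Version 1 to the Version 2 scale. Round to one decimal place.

72.1

Mean equating: y = x + (M_Y − M_X) = 63 + (64.1 − 55.0) = 72.1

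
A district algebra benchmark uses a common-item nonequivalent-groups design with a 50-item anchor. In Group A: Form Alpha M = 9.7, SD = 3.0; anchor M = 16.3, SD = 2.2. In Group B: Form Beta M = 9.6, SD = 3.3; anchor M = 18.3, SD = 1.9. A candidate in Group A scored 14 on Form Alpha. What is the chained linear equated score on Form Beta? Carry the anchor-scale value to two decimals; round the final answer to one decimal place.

11.6

Form Alpha → anchor (Group A): v = (2.2/3.0)(14 − 9.7) + 16.3 = 19.45
anchor → Form Beta (Group B): y = (3.3/1.9)(19.45 − 18.3) + 9.6 = 11.6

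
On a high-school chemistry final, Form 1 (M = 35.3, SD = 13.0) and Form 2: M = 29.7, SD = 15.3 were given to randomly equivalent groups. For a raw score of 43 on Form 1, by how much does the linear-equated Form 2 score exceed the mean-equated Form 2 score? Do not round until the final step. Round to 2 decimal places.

Mean-equated: 43 + (29.7 − 35.3) = 37.40
Linear-equated: (15.3/13.0)(43 − 35.3) + 29.7 = 38.762
Difference = 38.762 − 37.40 = 1.36

1.36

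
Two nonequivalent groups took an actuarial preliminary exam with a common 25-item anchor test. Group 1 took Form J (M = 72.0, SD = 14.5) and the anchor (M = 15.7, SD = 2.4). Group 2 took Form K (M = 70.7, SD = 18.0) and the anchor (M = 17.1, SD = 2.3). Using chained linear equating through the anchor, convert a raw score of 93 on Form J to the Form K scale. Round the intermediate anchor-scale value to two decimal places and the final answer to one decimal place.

87.0

Form J → anchor (Group 1): v = (2.4/14.5)(93 − 72.0) + 15.7 = 19.18
anchor → Form K (Group 2): y = (18.0/2.3)(19.18 − 17.1) + 70.7 = 87.0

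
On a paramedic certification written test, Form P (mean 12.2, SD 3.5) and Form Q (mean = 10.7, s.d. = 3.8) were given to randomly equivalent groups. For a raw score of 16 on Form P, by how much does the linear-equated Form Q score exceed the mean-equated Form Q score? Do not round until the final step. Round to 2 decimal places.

0.33

Mean-equated: 16 + (10.7 − 12.2) = 14.50
Linear-equated: (3.8/3.5)(16 − 12.2) + 10.7 = 14.826
Difference = 14.826 − 14.50 = 0.33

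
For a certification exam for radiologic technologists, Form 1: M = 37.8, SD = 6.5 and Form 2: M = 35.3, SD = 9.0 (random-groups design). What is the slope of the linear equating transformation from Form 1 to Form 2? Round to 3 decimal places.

1.385

A = SD_Y / SD_X = 9.0 / 6.5 = 1.385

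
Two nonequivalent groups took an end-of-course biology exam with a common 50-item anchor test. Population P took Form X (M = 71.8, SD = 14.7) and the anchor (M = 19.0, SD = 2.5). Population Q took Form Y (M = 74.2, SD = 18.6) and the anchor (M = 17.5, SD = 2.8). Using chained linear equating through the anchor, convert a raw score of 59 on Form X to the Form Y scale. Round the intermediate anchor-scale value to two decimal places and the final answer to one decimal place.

69.7

Form X → anchor (Population P): v = (2.5/14.7)(59 − 71.8) + 19.0 = 16.82
anchor → Form Y (Population Q): y = (18.6/2.8)(16.82 − 17.5) + 74.2 = 69.7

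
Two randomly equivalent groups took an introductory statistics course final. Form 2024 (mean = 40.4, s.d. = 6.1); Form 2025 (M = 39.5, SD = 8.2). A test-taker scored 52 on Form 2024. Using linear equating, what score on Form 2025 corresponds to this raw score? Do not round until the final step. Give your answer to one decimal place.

55.1

Linear equating: y = (SD_Y/SD_X)(x − M_X) + M_Y
y = (8.2/6.1)(52 − 40.4) + 39.5
y = 1.344262 × 11.6 + 39.5 = 15.5934 + 39.5 = 55.1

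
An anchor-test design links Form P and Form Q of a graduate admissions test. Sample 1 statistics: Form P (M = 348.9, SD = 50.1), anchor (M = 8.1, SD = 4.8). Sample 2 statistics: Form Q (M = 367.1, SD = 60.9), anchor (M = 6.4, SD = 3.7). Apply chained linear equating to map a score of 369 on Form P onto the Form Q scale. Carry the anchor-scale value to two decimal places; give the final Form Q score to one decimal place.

426.8

Form P → anchor (Sample 1): v = (4.8/50.1)(369 − 348.9) + 8.1 = 10.03
anchor → Form Q (Sample 2): y = (60.9/3.7)(10.03 − 6.4) + 367.1 = 426.8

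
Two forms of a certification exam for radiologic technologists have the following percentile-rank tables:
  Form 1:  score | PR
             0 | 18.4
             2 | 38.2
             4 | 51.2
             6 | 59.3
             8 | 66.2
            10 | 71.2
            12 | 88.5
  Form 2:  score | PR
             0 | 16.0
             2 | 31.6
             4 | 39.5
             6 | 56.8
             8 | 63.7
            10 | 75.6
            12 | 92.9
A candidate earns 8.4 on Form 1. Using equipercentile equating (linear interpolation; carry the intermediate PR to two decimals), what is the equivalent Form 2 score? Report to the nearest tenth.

PR of 8.4 on Form 1: 66.2 + (8.4 − 8)/(10 − 8) × (71.2 − 66.2) = 67.20
On Form 2, PR 67.20 falls between score 8 (PR 63.7) and 10 (PR 75.6).
Interpolate: 8 + (67.20 − 63.7)/(75.6 − 63.7) × (10 − 8) = 8.6

8.6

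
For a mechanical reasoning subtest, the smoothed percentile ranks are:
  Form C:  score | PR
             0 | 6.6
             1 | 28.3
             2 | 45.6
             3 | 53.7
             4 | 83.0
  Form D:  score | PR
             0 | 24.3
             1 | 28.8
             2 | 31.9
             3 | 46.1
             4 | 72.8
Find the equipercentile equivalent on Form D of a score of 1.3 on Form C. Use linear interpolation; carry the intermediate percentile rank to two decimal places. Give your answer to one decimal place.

PR of 1.3 on Form C: 28.3 + (1.3 − 1)/(2 − 1) × (45.6 − 28.3) = 33.49
On Form D, PR 33.49 falls between score 2 (PR 31.9) and 3 (PR 46.1).
Interpolate: 2 + (33.49 − 31.9)/(46.1 − 31.9) × (3 − 2) = 2.1

2.1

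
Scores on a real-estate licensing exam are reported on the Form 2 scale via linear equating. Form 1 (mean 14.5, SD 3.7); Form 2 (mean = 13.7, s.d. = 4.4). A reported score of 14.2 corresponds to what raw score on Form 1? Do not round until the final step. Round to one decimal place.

14.9

Invert y = (SD_Y/SD_X)(x − M_X) + M_Y:
x = (SD_X/SD_Y)(y − M_Y) + M_X = (3.7/4.4)(14.2 − 13.7) + 14.5
x = 0.840909 × 0.500 + 14.5 = 14.9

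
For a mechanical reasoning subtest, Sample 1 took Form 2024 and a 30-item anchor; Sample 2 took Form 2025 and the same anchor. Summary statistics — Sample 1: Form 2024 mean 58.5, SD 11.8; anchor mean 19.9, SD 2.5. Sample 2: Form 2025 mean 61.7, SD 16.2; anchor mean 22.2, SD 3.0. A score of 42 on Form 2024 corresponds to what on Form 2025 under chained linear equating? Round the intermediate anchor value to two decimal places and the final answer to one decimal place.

30.4

Form 2024 → anchor (Sample 1): v = (2.5/11.8)(42 − 58.5) + 19.9 = 16.40
anchor → Form 2025 (Sample 2): y = (16.2/3.0)(16.40 − 22.2) + 61.7 = 30.4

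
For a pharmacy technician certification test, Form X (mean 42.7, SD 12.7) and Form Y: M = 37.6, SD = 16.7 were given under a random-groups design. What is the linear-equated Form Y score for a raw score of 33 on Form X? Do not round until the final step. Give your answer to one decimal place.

24.8

Linear equating: y = (SD_Y/SD_X)(x − M_X) + M_Y
y = (16.7/12.7)(33 − 42.7) + 37.6
y = 1.314961 × -9.7 + 37.6 = -12.7551 + 37.6 = 24.8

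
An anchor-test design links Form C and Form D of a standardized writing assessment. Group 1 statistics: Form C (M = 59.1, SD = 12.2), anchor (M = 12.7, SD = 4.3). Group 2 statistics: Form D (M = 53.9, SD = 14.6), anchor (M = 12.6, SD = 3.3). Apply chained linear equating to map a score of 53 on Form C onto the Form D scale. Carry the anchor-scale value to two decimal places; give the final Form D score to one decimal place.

Form C → anchor (Group 1): v = (4.3/12.2)(53 − 59.1) + 12.7 = 10.55
anchor → Form D (Group 2): y = (14.6/3.3)(10.55 − 12.6) + 53.9 = 44.8

44.8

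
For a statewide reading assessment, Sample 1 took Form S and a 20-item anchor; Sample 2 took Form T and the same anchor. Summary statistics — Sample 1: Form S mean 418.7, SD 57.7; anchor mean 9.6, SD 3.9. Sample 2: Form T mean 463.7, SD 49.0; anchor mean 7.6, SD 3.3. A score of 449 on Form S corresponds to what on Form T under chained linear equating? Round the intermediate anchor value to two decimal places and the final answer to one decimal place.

523.8

Form S → anchor (Sample 1): v = (3.9/57.7)(449 − 418.7) + 9.6 = 11.65
anchor → Form T (Sample 2): y = (49.0/3.3)(11.65 − 7.6) + 463.7 = 523.8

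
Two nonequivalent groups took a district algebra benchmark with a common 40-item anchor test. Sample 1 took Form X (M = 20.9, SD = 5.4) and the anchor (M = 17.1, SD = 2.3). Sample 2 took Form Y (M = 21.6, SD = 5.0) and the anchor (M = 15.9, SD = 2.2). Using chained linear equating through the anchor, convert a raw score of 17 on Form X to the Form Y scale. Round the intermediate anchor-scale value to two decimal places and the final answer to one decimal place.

Form X → anchor (Sample 1): v = (2.3/5.4)(17 − 20.9) + 17.1 = 15.44
anchor → Form Y (Sample 2): y = (5.0/2.2)(15.44 − 15.9) + 21.6 = 20.6

20.6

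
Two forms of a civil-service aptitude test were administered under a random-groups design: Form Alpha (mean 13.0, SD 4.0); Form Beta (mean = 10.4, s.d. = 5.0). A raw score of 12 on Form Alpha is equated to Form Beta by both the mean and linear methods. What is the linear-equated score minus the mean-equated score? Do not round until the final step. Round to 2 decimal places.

Mean-equated: 12 + (10.4 − 13.0) = 9.40
Linear-equated: (5.0/4.0)(12 − 13.0) + 10.4 = 9.150
Difference = 9.150 − 9.40 = -0.25

-0.25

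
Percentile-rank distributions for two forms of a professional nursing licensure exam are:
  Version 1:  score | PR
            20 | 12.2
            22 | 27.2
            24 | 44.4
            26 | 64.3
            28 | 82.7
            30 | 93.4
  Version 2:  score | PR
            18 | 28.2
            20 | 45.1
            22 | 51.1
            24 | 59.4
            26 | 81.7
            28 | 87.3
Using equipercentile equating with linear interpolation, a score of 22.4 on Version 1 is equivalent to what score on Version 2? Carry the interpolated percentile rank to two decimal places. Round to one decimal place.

PR of 22.4 on Version 1: 27.2 + (22.4 − 22)/(24 − 22) × (44.4 − 27.2) = 30.64
On Version 2, PR 30.64 falls between score 18 (PR 28.2) and 20 (PR 45.1).
Interpolate: 18 + (30.64 − 28.2)/(45.1 − 28.2) × (20 − 18) = 18.3

18.3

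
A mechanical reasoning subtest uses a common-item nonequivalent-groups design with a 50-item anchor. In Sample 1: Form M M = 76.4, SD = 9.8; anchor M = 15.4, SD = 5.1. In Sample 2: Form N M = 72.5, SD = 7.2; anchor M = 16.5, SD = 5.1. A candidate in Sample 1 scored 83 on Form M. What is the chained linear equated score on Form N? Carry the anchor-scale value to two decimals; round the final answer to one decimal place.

75.8

Form M → anchor (Sample 1): v = (5.1/9.8)(83 − 76.4) + 15.4 = 18.83
anchor → Form N (Sample 2): y = (7.2/5.1)(18.83 − 16.5) + 72.5 = 75.8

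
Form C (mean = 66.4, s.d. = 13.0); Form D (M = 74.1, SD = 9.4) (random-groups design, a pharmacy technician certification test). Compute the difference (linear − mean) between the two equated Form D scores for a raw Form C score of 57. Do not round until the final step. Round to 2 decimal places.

Mean-equated: 57 + (74.1 − 66.4) = 64.70
Linear-equated: (9.4/13.0)(57 − 66.4) + 74.1 = 67.303
Difference = 67.303 − 64.70 = 2.60

2.60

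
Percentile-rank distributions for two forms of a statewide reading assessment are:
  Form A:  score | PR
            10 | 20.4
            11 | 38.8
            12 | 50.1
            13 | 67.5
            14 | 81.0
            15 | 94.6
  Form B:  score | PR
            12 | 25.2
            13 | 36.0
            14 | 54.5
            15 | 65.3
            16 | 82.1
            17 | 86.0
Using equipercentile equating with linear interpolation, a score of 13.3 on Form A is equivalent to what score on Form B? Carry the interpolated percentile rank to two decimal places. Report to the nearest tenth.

15.4

PR of 13.3 on Form A: 67.5 + (13.3 − 13)/(14 − 13) × (81.0 − 67.5) = 71.55
On Form B, PR 71.55 falls between score 15 (PR 65.3) and 16 (PR 82.1).
Interpolate: 15 + (71.55 − 65.3)/(82.1 − 65.3) × (16 − 15) = 15.4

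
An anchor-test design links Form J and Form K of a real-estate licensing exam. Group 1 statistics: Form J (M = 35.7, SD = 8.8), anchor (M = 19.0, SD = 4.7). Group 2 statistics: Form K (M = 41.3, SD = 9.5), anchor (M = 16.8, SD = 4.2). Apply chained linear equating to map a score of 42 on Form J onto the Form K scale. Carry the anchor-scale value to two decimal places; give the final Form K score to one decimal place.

Form J → anchor (Group 1): v = (4.7/8.8)(42 − 35.7) + 19.0 = 22.36
anchor → Form K (Group 2): y = (9.5/4.2)(22.36 − 16.8) + 41.3 = 53.9

53.9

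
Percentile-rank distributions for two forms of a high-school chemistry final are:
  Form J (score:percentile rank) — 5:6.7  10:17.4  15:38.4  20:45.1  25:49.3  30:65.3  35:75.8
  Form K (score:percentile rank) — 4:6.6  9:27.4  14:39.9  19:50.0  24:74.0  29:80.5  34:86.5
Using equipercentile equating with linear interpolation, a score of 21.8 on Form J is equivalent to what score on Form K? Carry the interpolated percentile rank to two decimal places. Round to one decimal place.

17.3

PR of 21.8 on Form J: 45.1 + (21.8 − 20)/(25 − 20) × (49.3 − 45.1) = 46.61
On Form K, PR 46.61 falls between score 14 (PR 39.9) and 19 (PR 50.0).
Interpolate: 14 + (46.61 − 39.9)/(50.0 − 39.9) × (19 − 14) = 17.3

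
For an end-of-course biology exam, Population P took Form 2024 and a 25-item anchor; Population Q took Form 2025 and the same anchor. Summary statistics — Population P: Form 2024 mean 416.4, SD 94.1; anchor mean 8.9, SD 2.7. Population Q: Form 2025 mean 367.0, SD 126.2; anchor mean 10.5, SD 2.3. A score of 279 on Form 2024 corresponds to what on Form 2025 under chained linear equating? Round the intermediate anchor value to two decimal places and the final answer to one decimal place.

Form 2024 → anchor (Population P): v = (2.7/94.1)(279 − 416.4) + 8.9 = 4.96
anchor → Form 2025 (Population Q): y = (126.2/2.3)(4.96 − 10.5) + 367.0 = 63.0

63.0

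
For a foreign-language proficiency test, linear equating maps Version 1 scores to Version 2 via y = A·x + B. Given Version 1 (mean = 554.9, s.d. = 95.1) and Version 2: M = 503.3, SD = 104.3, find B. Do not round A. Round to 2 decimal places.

A = SD_Y / SD_X = 104.3 / 95.1 = 1.096740
B = M_Y − A·M_X = 503.3 − 1.096740 × 554.9 = -105.28

-105.28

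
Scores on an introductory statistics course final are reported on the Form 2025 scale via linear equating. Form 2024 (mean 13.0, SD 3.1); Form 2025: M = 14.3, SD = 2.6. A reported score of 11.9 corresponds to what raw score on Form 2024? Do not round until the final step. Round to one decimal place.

10.1

Invert y = (SD_Y/SD_X)(x − M_X) + M_Y:
x = (SD_X/SD_Y)(y − M_Y) + M_X = (3.1/2.6)(11.9 − 14.3) + 13.0
x = 1.192308 × -2.400 + 13.0 = 10.1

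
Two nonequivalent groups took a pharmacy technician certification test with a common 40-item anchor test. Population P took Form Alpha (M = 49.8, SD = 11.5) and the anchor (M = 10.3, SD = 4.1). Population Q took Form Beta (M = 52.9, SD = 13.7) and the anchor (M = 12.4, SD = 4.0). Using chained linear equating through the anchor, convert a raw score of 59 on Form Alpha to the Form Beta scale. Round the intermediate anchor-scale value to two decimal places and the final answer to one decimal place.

56.9

Form Alpha → anchor (Population P): v = (4.1/11.5)(59 − 49.8) + 10.3 = 13.58
anchor → Form Beta (Population Q): y = (13.7/4.0)(13.58 − 12.4) + 52.9 = 56.9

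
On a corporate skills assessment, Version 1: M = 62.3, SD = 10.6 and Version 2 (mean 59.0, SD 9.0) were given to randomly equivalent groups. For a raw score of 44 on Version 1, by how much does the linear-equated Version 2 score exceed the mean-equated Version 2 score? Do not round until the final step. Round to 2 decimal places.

2.76

Mean-equated: 44 + (59.0 − 62.3) = 40.70
Linear-equated: (9.0/10.6)(44 − 62.3) + 59.0 = 43.462
Difference = 43.462 − 40.70 = 2.76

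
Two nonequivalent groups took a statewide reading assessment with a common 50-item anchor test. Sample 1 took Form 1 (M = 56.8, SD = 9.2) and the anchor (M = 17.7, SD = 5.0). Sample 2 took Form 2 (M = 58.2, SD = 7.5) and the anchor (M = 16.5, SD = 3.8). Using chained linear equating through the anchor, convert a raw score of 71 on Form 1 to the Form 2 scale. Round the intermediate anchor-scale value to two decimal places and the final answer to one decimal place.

75.8

Form 1 → anchor (Sample 1): v = (5.0/9.2)(71 − 56.8) + 17.7 = 25.42
anchor → Form 2 (Sample 2): y = (7.5/3.8)(25.42 − 16.5) + 58.2 = 75.8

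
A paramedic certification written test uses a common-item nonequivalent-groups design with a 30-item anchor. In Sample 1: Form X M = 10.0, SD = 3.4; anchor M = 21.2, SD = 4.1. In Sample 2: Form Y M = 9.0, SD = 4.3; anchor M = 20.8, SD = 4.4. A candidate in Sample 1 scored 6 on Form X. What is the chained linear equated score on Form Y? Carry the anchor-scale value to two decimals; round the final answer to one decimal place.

Form X → anchor (Sample 1): v = (4.1/3.4)(6 − 10.0) + 21.2 = 16.38
anchor → Form Y (Sample 2): y = (4.3/4.4)(16.38 − 20.8) + 9.0 = 4.7

4.7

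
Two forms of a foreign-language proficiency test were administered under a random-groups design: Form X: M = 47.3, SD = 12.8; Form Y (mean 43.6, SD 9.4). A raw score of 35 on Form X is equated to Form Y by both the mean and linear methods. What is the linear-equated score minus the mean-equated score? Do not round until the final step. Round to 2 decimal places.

3.27

Mean-equated: 35 + (43.6 − 47.3) = 31.30
Linear-equated: (9.4/12.8)(35 − 47.3) + 43.6 = 34.567
Difference = 34.567 − 31.30 = 3.27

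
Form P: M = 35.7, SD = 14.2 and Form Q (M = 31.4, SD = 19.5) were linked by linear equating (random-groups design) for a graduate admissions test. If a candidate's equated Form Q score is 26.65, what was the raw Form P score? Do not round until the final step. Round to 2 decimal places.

32.24

Invert y = (SD_Y/SD_X)(x − M_X) + M_Y:
x = (SD_X/SD_Y)(y − M_Y) + M_X = (14.2/19.5)(26.65 − 31.4) + 35.7
x = 0.728205 × -4.750 + 35.7 = 32.24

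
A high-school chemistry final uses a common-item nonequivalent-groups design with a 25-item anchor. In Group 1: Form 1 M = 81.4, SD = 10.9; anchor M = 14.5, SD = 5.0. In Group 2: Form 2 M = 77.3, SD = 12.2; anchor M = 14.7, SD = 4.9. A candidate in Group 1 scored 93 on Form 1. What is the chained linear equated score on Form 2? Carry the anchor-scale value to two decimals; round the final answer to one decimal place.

Form 1 → anchor (Group 1): v = (5.0/10.9)(93 − 81.4) + 14.5 = 19.82
anchor → Form 2 (Group 2): y = (12.2/4.9)(19.82 − 14.7) + 77.3 = 90.0

90.0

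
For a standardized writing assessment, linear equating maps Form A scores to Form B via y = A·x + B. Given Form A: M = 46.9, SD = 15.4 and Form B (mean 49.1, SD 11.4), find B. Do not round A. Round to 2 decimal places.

14.38

A = SD_Y / SD_X = 11.4 / 15.4 = 0.740260
B = M_Y − A·M_X = 49.1 − 0.740260 × 46.9 = 14.38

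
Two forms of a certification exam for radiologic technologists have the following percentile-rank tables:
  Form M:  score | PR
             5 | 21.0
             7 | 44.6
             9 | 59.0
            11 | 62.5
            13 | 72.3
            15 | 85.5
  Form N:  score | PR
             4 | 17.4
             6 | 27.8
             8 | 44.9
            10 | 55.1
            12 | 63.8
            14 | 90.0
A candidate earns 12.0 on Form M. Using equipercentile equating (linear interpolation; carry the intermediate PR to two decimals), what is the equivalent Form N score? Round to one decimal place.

12.3

PR of 12.0 on Form M: 62.5 + (12.0 − 11)/(13 − 11) × (72.3 − 62.5) = 67.40
On Form N, PR 67.40 falls between score 12 (PR 63.8) and 14 (PR 90.0).
Interpolate: 12 + (67.40 − 63.8)/(90.0 − 63.8) × (14 − 12) = 12.3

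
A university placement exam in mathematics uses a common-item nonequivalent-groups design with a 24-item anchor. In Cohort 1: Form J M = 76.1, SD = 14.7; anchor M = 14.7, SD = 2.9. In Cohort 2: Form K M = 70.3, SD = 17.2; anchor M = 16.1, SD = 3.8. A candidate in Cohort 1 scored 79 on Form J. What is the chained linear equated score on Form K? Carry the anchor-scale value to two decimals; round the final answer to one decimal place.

66.5

Form J → anchor (Cohort 1): v = (2.9/14.7)(79 − 76.1) + 14.7 = 15.27
anchor → Form K (Cohort 2): y = (17.2/3.8)(15.27 − 16.1) + 70.3 = 66.5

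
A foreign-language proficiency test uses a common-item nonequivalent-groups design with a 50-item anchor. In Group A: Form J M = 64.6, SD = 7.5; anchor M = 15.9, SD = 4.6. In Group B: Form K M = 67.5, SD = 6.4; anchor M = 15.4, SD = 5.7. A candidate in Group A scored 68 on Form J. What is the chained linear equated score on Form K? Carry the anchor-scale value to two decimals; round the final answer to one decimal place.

70.4

Form J → anchor (Group A): v = (4.6/7.5)(68 − 64.6) + 15.9 = 17.99
anchor → Form K (Group B): y = (6.4/5.7)(17.99 − 15.4) + 67.5 = 70.4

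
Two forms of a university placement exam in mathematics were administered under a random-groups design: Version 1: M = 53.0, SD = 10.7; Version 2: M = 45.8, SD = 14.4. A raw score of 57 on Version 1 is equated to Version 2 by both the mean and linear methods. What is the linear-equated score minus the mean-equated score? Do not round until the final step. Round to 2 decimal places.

Mean-equated: 57 + (45.8 − 53.0) = 49.80
Linear-equated: (14.4/10.7)(57 − 53.0) + 45.8 = 51.183
Difference = 51.183 − 49.80 = 1.38

1.38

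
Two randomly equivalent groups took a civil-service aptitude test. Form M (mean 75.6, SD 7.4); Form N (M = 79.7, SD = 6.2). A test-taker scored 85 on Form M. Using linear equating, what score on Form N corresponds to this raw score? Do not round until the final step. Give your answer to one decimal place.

87.6

Linear equating: y = (SD_Y/SD_X)(x − M_X) + M_Y
y = (6.2/7.4)(85 − 75.6) + 79.7
y = 0.837838 × 9.4 + 79.7 = 7.8757 + 79.7 = 87.6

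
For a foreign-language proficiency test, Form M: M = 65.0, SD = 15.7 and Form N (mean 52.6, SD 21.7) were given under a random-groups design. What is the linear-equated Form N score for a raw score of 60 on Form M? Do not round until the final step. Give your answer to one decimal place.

45.7

Linear equating: y = (SD_Y/SD_X)(x − M_X) + M_Y
y = (21.7/15.7)(60 − 65.0) + 52.6
y = 1.382166 × -5.0 + 52.6 = -6.9108 + 52.6 = 45.7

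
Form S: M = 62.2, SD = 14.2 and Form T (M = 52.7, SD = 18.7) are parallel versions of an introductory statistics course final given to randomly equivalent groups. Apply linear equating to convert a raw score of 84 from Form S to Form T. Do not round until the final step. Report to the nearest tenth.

81.4

Linear equating: y = (SD_Y/SD_X)(x − M_X) + M_Y
y = (18.7/14.2)(84 − 62.2) + 52.7
y = 1.316901 × 21.8 + 52.7 = 28.7085 + 52.7 = 81.4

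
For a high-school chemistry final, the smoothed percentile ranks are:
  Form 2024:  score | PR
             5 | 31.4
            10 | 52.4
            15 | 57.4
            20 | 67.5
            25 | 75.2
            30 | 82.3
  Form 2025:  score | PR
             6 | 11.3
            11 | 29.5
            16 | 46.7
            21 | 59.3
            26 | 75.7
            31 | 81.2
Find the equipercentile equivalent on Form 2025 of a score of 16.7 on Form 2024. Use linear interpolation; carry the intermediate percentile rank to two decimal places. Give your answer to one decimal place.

PR of 16.7 on Form 2024: 57.4 + (16.7 − 15)/(20 − 15) × (67.5 − 57.4) = 60.83
On Form 2025, PR 60.83 falls between score 21 (PR 59.3) and 26 (PR 75.7).
Interpolate: 21 + (60.83 − 59.3)/(75.7 − 59.3) × (26 − 21) = 21.5

21.5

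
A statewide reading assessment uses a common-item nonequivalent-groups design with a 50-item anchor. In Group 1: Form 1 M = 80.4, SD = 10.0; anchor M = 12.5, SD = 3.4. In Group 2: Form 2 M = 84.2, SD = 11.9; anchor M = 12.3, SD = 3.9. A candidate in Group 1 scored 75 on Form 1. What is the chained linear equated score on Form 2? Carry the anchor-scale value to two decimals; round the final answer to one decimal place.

Form 1 → anchor (Group 1): v = (3.4/10.0)(75 − 80.4) + 12.5 = 10.66
anchor → Form 2 (Group 2): y = (11.9/3.9)(10.66 − 12.3) + 84.2 = 79.2

79.2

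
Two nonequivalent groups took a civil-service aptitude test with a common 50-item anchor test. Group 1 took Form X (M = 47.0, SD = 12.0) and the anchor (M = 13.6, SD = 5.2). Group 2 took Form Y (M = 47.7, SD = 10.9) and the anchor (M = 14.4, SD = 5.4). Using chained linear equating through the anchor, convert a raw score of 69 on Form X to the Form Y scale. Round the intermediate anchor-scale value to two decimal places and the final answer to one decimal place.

Form X → anchor (Group 1): v = (5.2/12.0)(69 − 47.0) + 13.6 = 23.13
anchor → Form Y (Group 2): y = (10.9/5.4)(23.13 − 14.4) + 47.7 = 65.3

65.3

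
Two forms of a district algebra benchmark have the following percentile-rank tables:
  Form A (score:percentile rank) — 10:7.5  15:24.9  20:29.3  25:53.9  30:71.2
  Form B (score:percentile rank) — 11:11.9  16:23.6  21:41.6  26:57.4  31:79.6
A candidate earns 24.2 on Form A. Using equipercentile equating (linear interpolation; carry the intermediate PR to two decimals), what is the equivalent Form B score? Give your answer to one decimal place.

23.6

PR of 24.2 on Form A: 29.3 + (24.2 − 20)/(25 − 20) × (53.9 − 29.3) = 49.96
On Form B, PR 49.96 falls between score 21 (PR 41.6) and 26 (PR 57.4).
Interpolate: 21 + (49.96 − 41.6)/(57.4 − 41.6) × (26 − 21) = 23.6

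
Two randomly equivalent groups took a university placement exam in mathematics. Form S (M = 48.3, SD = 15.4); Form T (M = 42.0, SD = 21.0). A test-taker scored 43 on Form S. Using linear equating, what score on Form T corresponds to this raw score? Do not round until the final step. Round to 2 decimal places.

34.77

Linear equating: y = (SD_Y/SD_X)(x − M_X) + M_Y
y = (21.0/15.4)(43 − 48.3) + 42.0
y = 1.363636 × -5.3 + 42.0 = -7.2273 + 42.0 = 34.77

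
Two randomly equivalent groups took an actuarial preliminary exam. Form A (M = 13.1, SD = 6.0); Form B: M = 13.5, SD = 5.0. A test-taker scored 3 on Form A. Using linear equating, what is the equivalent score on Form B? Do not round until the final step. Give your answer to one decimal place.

Linear equating: y = (SD_Y/SD_X)(x − M_X) + M_Y
y = (5.0/6.0)(3 − 13.1) + 13.5
y = 0.833333 × -10.1 + 13.5 = -8.4167 + 13.5 = 5.1

5.1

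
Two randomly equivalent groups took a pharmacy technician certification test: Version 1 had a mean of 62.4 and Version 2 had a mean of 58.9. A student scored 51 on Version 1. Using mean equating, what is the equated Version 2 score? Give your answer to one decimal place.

47.5

Mean equating: y = x + (M_Y − M_X) = 51 + (58.9 − 62.4) = 47.5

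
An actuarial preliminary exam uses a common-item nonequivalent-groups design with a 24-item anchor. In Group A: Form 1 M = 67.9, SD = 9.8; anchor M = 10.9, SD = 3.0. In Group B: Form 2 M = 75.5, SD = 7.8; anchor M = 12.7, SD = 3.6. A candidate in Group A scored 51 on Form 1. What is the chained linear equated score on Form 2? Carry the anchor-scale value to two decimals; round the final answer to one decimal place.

Form 1 → anchor (Group A): v = (3.0/9.8)(51 − 67.9) + 10.9 = 5.73
anchor → Form 2 (Group B): y = (7.8/3.6)(5.73 − 12.7) + 75.5 = 60.4

60.4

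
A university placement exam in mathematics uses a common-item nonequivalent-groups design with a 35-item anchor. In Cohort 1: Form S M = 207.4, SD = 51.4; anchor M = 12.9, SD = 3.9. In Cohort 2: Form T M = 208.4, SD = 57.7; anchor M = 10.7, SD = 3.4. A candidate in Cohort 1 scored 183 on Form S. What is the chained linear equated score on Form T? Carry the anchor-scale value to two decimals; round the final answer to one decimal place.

Form S → anchor (Cohort 1): v = (3.9/51.4)(183 − 207.4) + 12.9 = 11.05
anchor → Form T (Cohort 2): y = (57.7/3.4)(11.05 − 10.7) + 208.4 = 214.3

214.3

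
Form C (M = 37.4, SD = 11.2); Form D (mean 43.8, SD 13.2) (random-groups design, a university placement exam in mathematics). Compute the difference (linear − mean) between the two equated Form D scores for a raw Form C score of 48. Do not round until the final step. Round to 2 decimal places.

Mean-equated: 48 + (43.8 − 37.4) = 54.40
Linear-equated: (13.2/11.2)(48 − 37.4) + 43.8 = 56.293
Difference = 56.293 − 54.40 = 1.89

1.89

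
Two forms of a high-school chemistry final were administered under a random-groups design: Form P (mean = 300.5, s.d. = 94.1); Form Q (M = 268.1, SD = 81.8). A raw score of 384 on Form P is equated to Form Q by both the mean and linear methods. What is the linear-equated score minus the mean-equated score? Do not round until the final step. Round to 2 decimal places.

-10.91

Mean-equated: 384 + (268.1 − 300.5) = 351.60
Linear-equated: (81.8/94.1)(384 − 300.5) + 268.1 = 340.686
Difference = 340.686 − 351.60 = -10.91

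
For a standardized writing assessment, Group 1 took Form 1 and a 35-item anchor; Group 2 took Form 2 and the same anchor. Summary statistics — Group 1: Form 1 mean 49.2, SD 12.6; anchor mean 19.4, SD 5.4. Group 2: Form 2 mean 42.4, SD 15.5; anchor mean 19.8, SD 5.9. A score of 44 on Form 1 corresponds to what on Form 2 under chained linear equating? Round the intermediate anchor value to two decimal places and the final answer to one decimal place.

Form 1 → anchor (Group 1): v = (5.4/12.6)(44 − 49.2) + 19.4 = 17.17
anchor → Form 2 (Group 2): y = (15.5/5.9)(17.17 − 19.8) + 42.4 = 35.5

35.5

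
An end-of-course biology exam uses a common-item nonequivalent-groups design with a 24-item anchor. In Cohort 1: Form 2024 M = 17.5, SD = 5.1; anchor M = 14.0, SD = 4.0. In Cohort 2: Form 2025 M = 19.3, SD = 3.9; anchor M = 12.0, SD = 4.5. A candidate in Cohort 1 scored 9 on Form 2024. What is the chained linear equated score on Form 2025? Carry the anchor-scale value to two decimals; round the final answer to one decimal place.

15.3

Form 2024 → anchor (Cohort 1): v = (4.0/5.1)(9 − 17.5) + 14.0 = 7.33
anchor → Form 2025 (Cohort 2): y = (3.9/4.5)(7.33 − 12.0) + 19.3 = 15.3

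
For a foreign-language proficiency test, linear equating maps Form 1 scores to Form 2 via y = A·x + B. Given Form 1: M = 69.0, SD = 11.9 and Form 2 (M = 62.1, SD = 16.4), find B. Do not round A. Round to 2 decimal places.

-32.99

A = SD_Y / SD_X = 16.4 / 11.9 = 1.378151
B = M_Y − A·M_X = 62.1 − 1.378151 × 69.0 = -32.99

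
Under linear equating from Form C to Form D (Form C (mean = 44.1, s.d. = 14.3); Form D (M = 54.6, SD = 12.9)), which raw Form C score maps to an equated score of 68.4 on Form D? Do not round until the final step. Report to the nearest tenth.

59.4

Invert y = (SD_Y/SD_X)(x − M_X) + M_Y:
x = (SD_X/SD_Y)(y − M_Y) + M_X = (14.3/12.9)(68.4 − 54.6) + 44.1
x = 1.108527 × 13.800 + 44.1 = 59.4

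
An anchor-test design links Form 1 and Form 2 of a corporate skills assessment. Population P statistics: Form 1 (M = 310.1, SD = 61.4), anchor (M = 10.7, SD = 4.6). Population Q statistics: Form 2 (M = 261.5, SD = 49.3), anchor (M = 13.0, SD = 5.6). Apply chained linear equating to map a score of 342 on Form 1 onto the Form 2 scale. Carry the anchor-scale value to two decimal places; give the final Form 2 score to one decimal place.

Form 1 → anchor (Population P): v = (4.6/61.4)(342 − 310.1) + 10.7 = 13.09
anchor → Form 2 (Population Q): y = (49.3/5.6)(13.09 − 13.0) + 261.5 = 262.3

262.3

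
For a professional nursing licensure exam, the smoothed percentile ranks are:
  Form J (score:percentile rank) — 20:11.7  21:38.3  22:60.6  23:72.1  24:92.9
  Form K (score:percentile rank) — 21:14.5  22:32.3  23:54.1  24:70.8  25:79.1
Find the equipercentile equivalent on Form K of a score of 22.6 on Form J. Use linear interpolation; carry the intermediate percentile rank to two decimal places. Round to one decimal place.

23.8

PR of 22.6 on Form J: 60.6 + (22.6 − 22)/(23 − 22) × (72.1 − 60.6) = 67.50
On Form K, PR 67.50 falls between score 23 (PR 54.1) and 24 (PR 70.8).
Interpolate: 23 + (67.50 − 54.1)/(70.8 − 54.1) × (24 − 23) = 23.8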